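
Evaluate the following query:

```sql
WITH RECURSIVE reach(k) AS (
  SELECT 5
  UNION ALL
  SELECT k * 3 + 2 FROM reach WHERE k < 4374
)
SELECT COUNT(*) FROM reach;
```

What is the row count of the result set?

8

Base: k=5.
Iteration 1: 5 < 4374 holds -> k = 5 * 3 + 2 = 17.
Iteration 2: 17 < 4374 holds -> k = 17 * 3 + 2 = 53.
Iteration 3: 53 < 4374 holds -> k = 53 * 3 + 2 = 161.
Iteration 4: 161 < 4374 holds -> k = 161 * 3 + 2 = 485.
Iteration 5: 485 < 4374 holds -> k = 485 * 3 + 2 = 1457.
Iteration 6: 1457 < 4374 holds -> k = 1457 * 3 + 2 = 4373.
Iteration 7: 4373 < 4374 holds -> k = 4373 * 3 + 2 = 13121.
Iteration 8: 13121 < 4374 fails; recursion stops.
Total rows emitted: 8.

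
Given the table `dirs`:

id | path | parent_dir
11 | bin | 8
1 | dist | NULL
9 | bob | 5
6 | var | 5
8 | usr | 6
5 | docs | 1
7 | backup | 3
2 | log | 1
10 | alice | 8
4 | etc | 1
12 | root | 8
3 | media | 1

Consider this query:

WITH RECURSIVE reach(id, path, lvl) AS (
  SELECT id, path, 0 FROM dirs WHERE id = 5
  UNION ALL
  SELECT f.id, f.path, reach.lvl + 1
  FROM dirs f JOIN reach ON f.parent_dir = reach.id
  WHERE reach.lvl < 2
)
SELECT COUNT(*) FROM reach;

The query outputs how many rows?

Base: id=5 (docs) at lvl 0.
Iteration 1: rows with parent_dir in {5} -> var (id 6, lvl 1), bob (id 9, lvl 1).
Iteration 2: rows with parent_dir in {6,9} -> usr (id 8, lvl 2).
Iteration 3: lvl < 2 fails for all current rows; recursion stops.
Total rows emitted: 4.

4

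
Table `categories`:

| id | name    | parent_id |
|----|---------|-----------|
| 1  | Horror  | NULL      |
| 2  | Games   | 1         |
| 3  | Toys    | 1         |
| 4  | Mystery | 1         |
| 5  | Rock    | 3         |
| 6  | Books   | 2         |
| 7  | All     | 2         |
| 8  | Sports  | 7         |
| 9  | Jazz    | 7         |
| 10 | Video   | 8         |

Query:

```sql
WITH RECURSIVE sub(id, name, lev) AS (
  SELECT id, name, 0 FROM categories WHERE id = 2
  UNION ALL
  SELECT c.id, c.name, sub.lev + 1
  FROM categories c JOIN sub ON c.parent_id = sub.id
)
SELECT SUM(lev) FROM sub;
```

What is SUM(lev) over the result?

9

Base: id=2 (Games) at lev 0.
Iteration 1: rows with parent_id in {2} -> Books (id 6, lev 1), All (id 7, lev 1).
Iteration 2: rows with parent_id in {6,7} -> Sports (id 8, lev 2), Jazz (id 9, lev 2).
Iteration 3: rows with parent_id in {8,9} -> Video (id 10, lev 3).
Iteration 4: no rows with parent_id in {10}; recursion stops.
SUM(lev) = 0 + 1 + 1 + 2 + 2 + 3 = 9.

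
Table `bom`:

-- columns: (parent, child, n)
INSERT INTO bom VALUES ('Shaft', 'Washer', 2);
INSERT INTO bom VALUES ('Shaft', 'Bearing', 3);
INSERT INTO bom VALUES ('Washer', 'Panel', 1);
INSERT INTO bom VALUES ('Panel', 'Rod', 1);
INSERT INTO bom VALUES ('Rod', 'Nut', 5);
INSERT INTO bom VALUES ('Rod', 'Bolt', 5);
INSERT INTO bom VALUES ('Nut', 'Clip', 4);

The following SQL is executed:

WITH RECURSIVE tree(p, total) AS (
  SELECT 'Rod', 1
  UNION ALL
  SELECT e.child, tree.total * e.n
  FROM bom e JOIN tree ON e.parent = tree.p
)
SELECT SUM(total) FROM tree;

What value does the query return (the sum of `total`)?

31

Base: (Rod, total=1).
Iteration 1: components of {Rod} -> Bolt = 1*5 = 5, Nut = 1*5 = 5.
Iteration 2: components of {Bolt,Nut} -> Clip = 5*4 = 20.
Iteration 3: no further components; recursion stops.
SUM(total) = 1 + 5 + 5 + 20 = 31.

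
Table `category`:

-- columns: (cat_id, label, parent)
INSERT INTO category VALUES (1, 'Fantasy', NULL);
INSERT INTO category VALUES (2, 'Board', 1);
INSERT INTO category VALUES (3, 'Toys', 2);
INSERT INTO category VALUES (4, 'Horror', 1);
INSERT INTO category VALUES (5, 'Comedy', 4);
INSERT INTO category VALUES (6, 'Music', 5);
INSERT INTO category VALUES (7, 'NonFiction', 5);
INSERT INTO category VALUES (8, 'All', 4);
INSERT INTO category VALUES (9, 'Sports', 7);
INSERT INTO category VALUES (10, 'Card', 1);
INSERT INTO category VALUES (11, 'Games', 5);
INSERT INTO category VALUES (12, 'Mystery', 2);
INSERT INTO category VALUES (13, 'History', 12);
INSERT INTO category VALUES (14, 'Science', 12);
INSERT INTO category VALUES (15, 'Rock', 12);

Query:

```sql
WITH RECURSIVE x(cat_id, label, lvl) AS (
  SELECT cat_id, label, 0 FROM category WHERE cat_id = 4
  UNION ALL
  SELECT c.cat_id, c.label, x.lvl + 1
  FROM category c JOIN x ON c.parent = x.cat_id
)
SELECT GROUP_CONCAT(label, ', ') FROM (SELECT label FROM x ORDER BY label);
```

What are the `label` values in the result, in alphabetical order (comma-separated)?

Base: cat_id=4 (Horror) at lvl 0.
Iteration 1: rows with parent in {4} -> Comedy (id 5, lvl 1), All (id 8, lvl 1).
Iteration 2: rows with parent in {5,8} -> Music (id 6, lvl 2), NonFiction (id 7, lvl 2), Games (id 11, lvl 2).
Iteration 3: rows with parent in {6,7,11} -> Sports (id 9, lvl 3).
Iteration 4: no rows with parent in {9}; recursion stops.

All, Comedy, Games, Horror, Music, NonFiction, Sports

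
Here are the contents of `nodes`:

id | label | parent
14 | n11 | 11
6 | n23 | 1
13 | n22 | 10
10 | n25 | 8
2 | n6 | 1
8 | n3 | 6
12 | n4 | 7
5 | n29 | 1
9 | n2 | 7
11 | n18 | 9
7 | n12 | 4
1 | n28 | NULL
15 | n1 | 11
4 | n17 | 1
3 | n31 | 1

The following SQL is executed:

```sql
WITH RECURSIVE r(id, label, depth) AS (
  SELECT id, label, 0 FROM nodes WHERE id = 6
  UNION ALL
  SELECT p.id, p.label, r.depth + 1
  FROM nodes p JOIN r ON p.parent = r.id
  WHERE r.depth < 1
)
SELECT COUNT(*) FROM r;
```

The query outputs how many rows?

2

Base: id=6 (n23) at depth 0.
Iteration 1: rows with parent in {6} -> n3 (id 8, depth 1).
Iteration 2: depth < 1 fails for all current rows; recursion stops.
Total rows emitted: 2.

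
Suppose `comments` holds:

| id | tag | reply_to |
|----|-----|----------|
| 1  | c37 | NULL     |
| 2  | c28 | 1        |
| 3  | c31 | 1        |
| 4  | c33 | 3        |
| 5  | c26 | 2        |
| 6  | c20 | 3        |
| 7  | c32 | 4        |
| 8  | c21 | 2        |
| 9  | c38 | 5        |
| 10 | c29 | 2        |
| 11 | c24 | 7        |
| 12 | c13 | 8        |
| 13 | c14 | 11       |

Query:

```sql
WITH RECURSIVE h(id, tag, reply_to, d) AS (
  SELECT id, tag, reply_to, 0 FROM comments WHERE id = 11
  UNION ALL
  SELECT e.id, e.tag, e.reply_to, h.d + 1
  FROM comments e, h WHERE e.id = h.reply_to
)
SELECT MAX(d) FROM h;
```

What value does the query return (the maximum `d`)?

Base: id=11 (c24), reply_to=7, d 0.
Iteration 1: join on id=7 -> c32 (id 7, reply_to=4, d 1).
Iteration 2: join on id=4 -> c33 (id 4, reply_to=3, d 2).
Iteration 3: join on id=3 -> c31 (id 3, reply_to=1, d 3).
Iteration 4: join on id=1 -> c37 (id 1, reply_to=NULL, d 4).
Iteration 5: reply_to is NULL; no match; recursion stops.
d values: 0, 1, 2, 3, 4; the maximum is 4.

4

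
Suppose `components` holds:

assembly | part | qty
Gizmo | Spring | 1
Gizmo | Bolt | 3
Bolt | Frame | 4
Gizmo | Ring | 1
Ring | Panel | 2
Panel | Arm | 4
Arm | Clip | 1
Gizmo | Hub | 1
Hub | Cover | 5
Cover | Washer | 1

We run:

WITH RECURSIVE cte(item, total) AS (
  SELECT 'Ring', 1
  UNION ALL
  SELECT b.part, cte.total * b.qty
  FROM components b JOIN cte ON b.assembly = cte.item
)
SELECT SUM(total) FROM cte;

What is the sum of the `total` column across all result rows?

Base: (Ring, total=1).
Iteration 1: components of {Ring} -> Panel = 1*2 = 2.
Iteration 2: components of {Panel} -> Arm = 2*4 = 8.
Iteration 3: components of {Arm} -> Clip = 8*1 = 8.
Iteration 4: no further components; recursion stops.
SUM(total) = 1 + 2 + 8 + 8 = 19.

19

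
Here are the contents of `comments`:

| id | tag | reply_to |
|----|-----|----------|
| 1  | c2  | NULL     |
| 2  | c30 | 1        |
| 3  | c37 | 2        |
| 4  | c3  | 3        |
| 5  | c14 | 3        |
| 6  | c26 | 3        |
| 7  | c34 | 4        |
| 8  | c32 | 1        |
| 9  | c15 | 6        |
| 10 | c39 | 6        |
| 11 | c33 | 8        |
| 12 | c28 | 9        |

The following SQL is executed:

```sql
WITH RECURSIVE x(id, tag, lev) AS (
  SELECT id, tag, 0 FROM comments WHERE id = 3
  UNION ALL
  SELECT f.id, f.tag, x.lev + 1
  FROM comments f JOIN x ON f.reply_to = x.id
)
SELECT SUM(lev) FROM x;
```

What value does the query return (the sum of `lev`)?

12

Base: id=3 (c37) at lev 0.
Iteration 1: rows with reply_to in {3} -> c3 (id 4, lev 1), c14 (id 5, lev 1), c26 (id 6, lev 1).
Iteration 2: rows with reply_to in {4,5,6} -> c34 (id 7, lev 2), c15 (id 9, lev 2), c39 (id 10, lev 2).
Iteration 3: rows with reply_to in {7,9,10} -> c28 (id 12, lev 3).
Iteration 4: no rows with reply_to in {12}; recursion stops.
SUM(lev) = 0 + 1 + 1 + 1 + 2 + 2 + 2 + 3 = 12.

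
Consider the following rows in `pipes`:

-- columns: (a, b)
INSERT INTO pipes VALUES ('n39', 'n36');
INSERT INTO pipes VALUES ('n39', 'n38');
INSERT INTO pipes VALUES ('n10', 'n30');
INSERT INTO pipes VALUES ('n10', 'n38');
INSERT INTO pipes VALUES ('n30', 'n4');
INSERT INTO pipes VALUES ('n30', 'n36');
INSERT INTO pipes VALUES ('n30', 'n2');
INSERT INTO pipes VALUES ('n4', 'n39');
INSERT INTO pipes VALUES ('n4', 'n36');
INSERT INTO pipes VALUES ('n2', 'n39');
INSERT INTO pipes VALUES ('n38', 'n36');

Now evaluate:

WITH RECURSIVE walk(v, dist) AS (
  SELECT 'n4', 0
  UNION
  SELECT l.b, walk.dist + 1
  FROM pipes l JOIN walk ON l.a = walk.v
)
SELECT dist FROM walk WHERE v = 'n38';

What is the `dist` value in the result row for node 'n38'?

2

Base: (n4, dist=0).
Iteration 1: edges from {n4} -> (n36, dist=1), (n39, dist=1).
Iteration 2: edges from {n36,n39} -> (n36, dist=2), (n38, dist=2).
Iteration 3: edges from {n36,n38} -> (n36, dist=3).
Iteration 4: no outgoing edges from {n36}; recursion stops.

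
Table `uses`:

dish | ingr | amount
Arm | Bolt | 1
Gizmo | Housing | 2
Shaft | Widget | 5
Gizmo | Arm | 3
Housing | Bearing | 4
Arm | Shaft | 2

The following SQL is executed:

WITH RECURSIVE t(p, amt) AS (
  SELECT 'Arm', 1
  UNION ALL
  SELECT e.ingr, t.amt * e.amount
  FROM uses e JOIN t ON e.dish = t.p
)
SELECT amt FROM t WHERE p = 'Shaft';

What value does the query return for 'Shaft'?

Base: (Arm, amt=1).
Iteration 1: components of {Arm} -> Bolt = 1*1 = 1, Shaft = 1*2 = 2.
Iteration 2: components of {Bolt,Shaft} -> Widget = 2*5 = 10.
Iteration 3: no further components; recursion stops.

2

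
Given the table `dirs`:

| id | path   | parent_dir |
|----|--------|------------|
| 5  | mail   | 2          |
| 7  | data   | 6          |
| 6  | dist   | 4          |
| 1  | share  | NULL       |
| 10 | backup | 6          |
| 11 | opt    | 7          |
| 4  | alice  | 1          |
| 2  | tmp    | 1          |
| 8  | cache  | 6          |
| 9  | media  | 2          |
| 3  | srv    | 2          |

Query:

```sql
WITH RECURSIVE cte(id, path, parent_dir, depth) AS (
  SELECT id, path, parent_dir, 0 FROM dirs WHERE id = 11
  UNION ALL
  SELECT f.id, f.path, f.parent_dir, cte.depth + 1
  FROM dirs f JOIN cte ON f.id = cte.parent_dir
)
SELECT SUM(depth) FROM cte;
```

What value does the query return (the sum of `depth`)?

Base: id=11 (opt), parent_dir=7, depth 0.
Iteration 1: join on id=7 -> data (id 7, parent_dir=6, depth 1).
Iteration 2: join on id=6 -> dist (id 6, parent_dir=4, depth 2).
Iteration 3: join on id=4 -> alice (id 4, parent_dir=1, depth 3).
Iteration 4: join on id=1 -> share (id 1, parent_dir=NULL, depth 4).
Iteration 5: parent_dir is NULL; no match; recursion stops.
SUM(depth) = 0 + 1 + 2 + 3 + 4 = 10.

10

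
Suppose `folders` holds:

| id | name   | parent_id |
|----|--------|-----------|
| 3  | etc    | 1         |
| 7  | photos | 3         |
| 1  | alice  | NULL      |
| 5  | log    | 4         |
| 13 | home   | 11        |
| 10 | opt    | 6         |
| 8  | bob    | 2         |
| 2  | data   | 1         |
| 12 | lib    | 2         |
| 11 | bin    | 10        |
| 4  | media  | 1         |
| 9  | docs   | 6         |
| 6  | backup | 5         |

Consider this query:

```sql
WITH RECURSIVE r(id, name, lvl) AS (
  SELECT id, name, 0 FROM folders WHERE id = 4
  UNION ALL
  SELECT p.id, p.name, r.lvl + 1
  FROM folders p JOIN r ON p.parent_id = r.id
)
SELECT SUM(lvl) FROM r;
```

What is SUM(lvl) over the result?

18

Base: id=4 (media) at lvl 0.
Iteration 1: rows with parent_id in {4} -> log (id 5, lvl 1).
Iteration 2: rows with parent_id in {5} -> backup (id 6, lvl 2).
Iteration 3: rows with parent_id in {6} -> docs (id 9, lvl 3), opt (id 10, lvl 3).
Iteration 4: rows with parent_id in {9,10} -> bin (id 11, lvl 4).
Iteration 5: rows with parent_id in {11} -> home (id 13, lvl 5).
Iteration 6: no rows with parent_id in {13}; recursion stops.
SUM(lvl) = 0 + 1 + 2 + 3 + 3 + 4 + 5 = 18.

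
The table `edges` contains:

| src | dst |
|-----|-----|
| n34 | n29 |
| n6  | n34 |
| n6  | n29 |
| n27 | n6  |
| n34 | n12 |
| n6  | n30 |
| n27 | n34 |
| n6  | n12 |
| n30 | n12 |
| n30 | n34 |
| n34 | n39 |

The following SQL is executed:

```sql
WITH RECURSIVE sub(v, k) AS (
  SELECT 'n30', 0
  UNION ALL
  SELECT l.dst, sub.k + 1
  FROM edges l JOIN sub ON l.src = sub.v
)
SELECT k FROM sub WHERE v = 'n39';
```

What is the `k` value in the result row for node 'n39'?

2

Base: (n30, k=0).
Iteration 1: edges from {n30} -> (n12, k=1), (n34, k=1).
Iteration 2: edges from {n12,n34} -> (n12, k=2), (n29, k=2), (n39, k=2).
Iteration 3: no outgoing edges from {n12,n29,n39}; recursion stops.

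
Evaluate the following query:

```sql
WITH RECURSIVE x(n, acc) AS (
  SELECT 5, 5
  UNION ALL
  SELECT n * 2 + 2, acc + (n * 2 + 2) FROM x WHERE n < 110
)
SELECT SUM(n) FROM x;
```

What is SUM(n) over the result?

207

Base: n=5, acc=5.
Iteration 1: 5 < 110 holds -> n = 5 * 2 + 2 = 12, acc = 5 + 12 = 17.
Iteration 2: 12 < 110 holds -> n = 12 * 2 + 2 = 26, acc = 17 + 26 = 43.
Iteration 3: 26 < 110 holds -> n = 26 * 2 + 2 = 54, acc = 43 + 54 = 97.
Iteration 4: 54 < 110 holds -> n = 54 * 2 + 2 = 110, acc = 97 + 110 = 207.
Iteration 5: 110 < 110 fails; recursion stops.
SUM(n) = 5 + 12 + 26 + 54 + 110 = 207.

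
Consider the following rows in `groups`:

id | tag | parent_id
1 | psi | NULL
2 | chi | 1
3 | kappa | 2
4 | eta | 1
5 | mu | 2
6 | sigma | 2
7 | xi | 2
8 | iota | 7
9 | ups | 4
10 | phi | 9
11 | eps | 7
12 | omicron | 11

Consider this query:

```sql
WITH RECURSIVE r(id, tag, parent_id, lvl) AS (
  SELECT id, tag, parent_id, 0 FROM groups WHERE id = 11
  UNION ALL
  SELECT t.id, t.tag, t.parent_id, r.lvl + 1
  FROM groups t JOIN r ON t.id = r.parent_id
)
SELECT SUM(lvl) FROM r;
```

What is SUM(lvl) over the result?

6

Base: id=11 (eps), parent_id=7, lvl 0.
Iteration 1: join on id=7 -> xi (id 7, parent_id=2, lvl 1).
Iteration 2: join on id=2 -> chi (id 2, parent_id=1, lvl 2).
Iteration 3: join on id=1 -> psi (id 1, parent_id=NULL, lvl 3).
Iteration 4: parent_id is NULL; no match; recursion stops.
SUM(lvl) = 0 + 1 + 2 + 3 = 6.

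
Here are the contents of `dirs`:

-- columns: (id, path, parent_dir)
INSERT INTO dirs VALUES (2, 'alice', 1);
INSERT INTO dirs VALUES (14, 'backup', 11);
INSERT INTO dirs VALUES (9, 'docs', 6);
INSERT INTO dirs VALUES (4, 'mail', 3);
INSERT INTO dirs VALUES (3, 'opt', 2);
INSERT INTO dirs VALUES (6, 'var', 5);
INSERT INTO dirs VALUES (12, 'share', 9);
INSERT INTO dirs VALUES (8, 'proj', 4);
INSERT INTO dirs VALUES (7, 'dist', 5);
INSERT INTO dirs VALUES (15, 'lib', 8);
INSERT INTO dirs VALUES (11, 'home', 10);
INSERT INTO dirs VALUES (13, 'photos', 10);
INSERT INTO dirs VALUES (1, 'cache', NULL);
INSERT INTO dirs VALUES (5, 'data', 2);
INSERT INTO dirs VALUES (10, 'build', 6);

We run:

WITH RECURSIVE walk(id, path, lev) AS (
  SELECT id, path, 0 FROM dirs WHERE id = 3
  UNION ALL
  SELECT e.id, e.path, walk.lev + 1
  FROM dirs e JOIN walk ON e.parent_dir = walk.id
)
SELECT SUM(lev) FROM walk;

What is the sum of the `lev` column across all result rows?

Base: id=3 (opt) at lev 0.
Iteration 1: rows with parent_dir in {3} -> mail (id 4, lev 1).
Iteration 2: rows with parent_dir in {4} -> proj (id 8, lev 2).
Iteration 3: rows with parent_dir in {8} -> lib (id 15, lev 3).
Iteration 4: no rows with parent_dir in {15}; recursion stops.
SUM(lev) = 0 + 1 + 2 + 3 = 6.

6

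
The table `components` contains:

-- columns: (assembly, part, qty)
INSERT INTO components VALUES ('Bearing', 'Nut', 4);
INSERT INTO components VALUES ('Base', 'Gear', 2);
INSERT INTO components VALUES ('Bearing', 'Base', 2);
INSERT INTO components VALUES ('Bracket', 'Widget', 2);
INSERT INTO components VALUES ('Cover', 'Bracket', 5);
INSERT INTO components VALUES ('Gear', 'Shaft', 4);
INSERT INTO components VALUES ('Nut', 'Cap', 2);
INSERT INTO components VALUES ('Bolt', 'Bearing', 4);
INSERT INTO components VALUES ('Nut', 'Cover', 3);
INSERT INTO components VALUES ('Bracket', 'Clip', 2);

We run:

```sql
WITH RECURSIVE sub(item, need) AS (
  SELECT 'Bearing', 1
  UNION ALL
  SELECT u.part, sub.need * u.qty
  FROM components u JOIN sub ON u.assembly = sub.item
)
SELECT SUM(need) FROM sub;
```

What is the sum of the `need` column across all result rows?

347

Base: (Bearing, need=1).
Iteration 1: components of {Bearing} -> Base = 1*2 = 2, Nut = 1*4 = 4.
Iteration 2: components of {Base,Nut} -> Cap = 4*2 = 8, Cover = 4*3 = 12, Gear = 2*2 = 4.
Iteration 3: components of {Cap,Cover,Gear} -> Bracket = 12*5 = 60, Shaft = 4*4 = 16.
Iteration 4: components of {Bracket,Shaft} -> Clip = 60*2 = 120, Widget = 60*2 = 120.
Iteration 5: no further components; recursion stops.
SUM(need) = 1 + 2 + 4 + 4 + 12 + 8 + 16 + 60 + 120 + 120 = 347.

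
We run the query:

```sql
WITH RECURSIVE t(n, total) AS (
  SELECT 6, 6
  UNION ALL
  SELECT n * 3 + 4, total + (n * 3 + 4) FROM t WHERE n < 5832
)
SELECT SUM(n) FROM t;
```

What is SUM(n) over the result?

Base: n=6, total=6.
Iteration 1: 6 < 5832 holds -> n = 6 * 3 + 4 = 22, total = 6 + 22 = 28.
Iteration 2: 22 < 5832 holds -> n = 22 * 3 + 4 = 70, total = 28 + 70 = 98.
Iteration 3: 70 < 5832 holds -> n = 70 * 3 + 4 = 214, total = 98 + 214 = 312.
Iteration 4: 214 < 5832 holds -> n = 214 * 3 + 4 = 646, total = 312 + 646 = 958.
Iteration 5: 646 < 5832 holds -> n = 646 * 3 + 4 = 1942, total = 958 + 1942 = 2900.
Iteration 6: 1942 < 5832 holds -> n = 1942 * 3 + 4 = 5830, total = 2900 + 5830 = 8730.
Iteration 7: 5830 < 5832 holds -> n = 5830 * 3 + 4 = 17494, total = 8730 + 17494 = 26224.
Iteration 8: 17494 < 5832 fails; recursion stops.
SUM(n) = 6 + 22 + 70 + 214 + 646 + 1942 + 5830 + 17494 = 26224.

26224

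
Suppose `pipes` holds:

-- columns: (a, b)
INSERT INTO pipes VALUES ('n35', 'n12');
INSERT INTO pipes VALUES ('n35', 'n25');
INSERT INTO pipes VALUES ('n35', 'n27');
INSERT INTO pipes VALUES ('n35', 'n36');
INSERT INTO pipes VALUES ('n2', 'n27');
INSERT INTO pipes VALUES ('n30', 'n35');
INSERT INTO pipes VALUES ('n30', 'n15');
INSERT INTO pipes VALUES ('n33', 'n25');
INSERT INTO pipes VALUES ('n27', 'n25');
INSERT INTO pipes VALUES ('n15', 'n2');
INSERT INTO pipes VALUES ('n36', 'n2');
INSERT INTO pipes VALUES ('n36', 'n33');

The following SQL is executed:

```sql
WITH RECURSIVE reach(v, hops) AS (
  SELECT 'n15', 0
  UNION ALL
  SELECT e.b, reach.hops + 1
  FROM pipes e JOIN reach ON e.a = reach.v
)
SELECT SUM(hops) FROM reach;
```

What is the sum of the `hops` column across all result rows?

Base: (n15, hops=0).
Iteration 1: edges from {n15} -> (n2, hops=1).
Iteration 2: edges from {n2} -> (n27, hops=2).
Iteration 3: edges from {n27} -> (n25, hops=3).
Iteration 4: no outgoing edges from {n25}; recursion stops.
SUM(hops) = 0 + 1 + 2 + 3 = 6.

6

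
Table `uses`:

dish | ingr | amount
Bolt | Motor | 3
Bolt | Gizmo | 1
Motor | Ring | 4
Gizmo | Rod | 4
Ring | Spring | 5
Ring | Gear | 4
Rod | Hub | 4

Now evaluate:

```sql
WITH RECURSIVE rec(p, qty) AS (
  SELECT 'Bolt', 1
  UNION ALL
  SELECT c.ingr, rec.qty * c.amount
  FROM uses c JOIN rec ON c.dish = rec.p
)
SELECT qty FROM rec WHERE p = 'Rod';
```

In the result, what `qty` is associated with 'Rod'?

Base: (Bolt, qty=1).
Iteration 1: components of {Bolt} -> Gizmo = 1*1 = 1, Motor = 1*3 = 3.
Iteration 2: components of {Gizmo,Motor} -> Ring = 3*4 = 12, Rod = 1*4 = 4.
Iteration 3: components of {Ring,Rod} -> Gear = 12*4 = 48, Hub = 4*4 = 16, Spring = 12*5 = 60.
Iteration 4: no further components; recursion stops.

4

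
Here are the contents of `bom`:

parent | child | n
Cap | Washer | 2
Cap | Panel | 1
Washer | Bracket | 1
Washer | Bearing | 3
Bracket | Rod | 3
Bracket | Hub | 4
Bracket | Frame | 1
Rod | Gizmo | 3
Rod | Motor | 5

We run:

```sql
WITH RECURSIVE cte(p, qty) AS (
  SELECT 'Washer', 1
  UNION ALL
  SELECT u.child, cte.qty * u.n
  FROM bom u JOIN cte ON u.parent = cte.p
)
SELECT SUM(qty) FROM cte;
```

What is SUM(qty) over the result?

37

Base: (Washer, qty=1).
Iteration 1: components of {Washer} -> Bearing = 1*3 = 3, Bracket = 1*1 = 1.
Iteration 2: components of {Bearing,Bracket} -> Frame = 1*1 = 1, Hub = 1*4 = 4, Rod = 1*3 = 3.
Iteration 3: components of {Frame,Hub,Rod} -> Gizmo = 3*3 = 9, Motor = 3*5 = 15.
Iteration 4: no further components; recursion stops.
SUM(qty) = 1 + 1 + 3 + 3 + 4 + 1 + 9 + 15 = 37.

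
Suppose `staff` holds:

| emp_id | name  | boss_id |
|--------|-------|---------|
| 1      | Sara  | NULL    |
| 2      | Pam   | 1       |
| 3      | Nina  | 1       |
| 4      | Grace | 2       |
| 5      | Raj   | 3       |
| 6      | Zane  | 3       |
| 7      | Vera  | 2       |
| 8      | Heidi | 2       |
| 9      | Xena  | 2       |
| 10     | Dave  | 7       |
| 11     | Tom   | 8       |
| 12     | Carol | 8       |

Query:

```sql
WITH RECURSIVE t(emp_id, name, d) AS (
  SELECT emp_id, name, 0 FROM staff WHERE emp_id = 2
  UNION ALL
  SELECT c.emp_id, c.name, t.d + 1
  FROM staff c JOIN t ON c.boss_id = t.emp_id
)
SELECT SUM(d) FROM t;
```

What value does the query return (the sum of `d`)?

10

Base: emp_id=2 (Pam) at d 0.
Iteration 1: rows with boss_id in {2} -> Grace (id 4, d 1), Vera (id 7, d 1), Heidi (id 8, d 1), Xena (id 9, d 1).
Iteration 2: rows with boss_id in {4,7,8,9} -> Dave (id 10, d 2), Tom (id 11, d 2), Carol (id 12, d 2).
Iteration 3: no rows with boss_id in {10,11,12}; recursion stops.
SUM(d) = 0 + 1 + 1 + 1 + 1 + 2 + 2 + 2 = 10.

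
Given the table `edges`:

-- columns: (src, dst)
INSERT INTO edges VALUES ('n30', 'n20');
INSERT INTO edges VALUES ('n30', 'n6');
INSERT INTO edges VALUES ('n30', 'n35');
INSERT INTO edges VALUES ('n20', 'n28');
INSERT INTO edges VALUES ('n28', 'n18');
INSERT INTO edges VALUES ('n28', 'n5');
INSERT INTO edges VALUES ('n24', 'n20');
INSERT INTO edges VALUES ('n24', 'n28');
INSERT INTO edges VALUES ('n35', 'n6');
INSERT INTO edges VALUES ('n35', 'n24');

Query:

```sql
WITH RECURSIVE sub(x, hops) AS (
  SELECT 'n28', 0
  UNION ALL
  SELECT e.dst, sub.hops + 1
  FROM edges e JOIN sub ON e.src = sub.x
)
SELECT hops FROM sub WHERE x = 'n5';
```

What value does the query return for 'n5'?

1

Base: (n28, hops=0).
Iteration 1: edges from {n28} -> (n18, hops=1), (n5, hops=1).
Iteration 2: no outgoing edges from {n18,n5}; recursion stops.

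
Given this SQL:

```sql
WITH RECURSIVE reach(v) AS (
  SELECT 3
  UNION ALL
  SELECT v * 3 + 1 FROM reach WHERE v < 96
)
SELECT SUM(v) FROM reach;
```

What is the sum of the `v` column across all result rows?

Base: v=3.
Iteration 1: 3 < 96 holds -> v = 3 * 3 + 1 = 10.
Iteration 2: 10 < 96 holds -> v = 10 * 3 + 1 = 31.
Iteration 3: 31 < 96 holds -> v = 31 * 3 + 1 = 94.
Iteration 4: 94 < 96 holds -> v = 94 * 3 + 1 = 283.
Iteration 5: 283 < 96 fails; recursion stops.
SUM(v) = 3 + 10 + 31 + 94 + 283 = 421.

421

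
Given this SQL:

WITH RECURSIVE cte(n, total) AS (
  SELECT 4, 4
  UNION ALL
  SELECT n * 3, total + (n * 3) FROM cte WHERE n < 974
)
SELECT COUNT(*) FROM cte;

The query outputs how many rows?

7

Base: n=4, total=4.
Iteration 1: 4 < 974 holds -> n = 4 * 3 = 12, total = 4 + 12 = 16.
Iteration 2: 12 < 974 holds -> n = 12 * 3 = 36, total = 16 + 36 = 52.
Iteration 3: 36 < 974 holds -> n = 36 * 3 = 108, total = 52 + 108 = 160.
Iteration 4: 108 < 974 holds -> n = 108 * 3 = 324, total = 160 + 324 = 484.
Iteration 5: 324 < 974 holds -> n = 324 * 3 = 972, total = 484 + 972 = 1456.
Iteration 6: 972 < 974 holds -> n = 972 * 3 = 2916, total = 1456 + 2916 = 4372.
Iteration 7: 2916 < 974 fails; recursion stops.
Total rows emitted: 7.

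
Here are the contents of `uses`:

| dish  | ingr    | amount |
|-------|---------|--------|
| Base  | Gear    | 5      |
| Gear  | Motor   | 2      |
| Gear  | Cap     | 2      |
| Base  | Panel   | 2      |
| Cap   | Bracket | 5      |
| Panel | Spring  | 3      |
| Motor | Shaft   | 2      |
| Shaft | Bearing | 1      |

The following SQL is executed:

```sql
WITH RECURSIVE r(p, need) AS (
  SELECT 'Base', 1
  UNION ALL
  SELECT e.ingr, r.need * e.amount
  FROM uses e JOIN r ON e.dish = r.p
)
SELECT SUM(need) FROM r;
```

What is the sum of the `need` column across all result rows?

124

Base: (Base, need=1).
Iteration 1: components of {Base} -> Gear = 1*5 = 5, Panel = 1*2 = 2.
Iteration 2: components of {Gear,Panel} -> Cap = 5*2 = 10, Motor = 5*2 = 10, Spring = 2*3 = 6.
Iteration 3: components of {Cap,Motor,Spring} -> Bracket = 10*5 = 50, Shaft = 10*2 = 20.
Iteration 4: components of {Bracket,Shaft} -> Bearing = 20*1 = 20.
Iteration 5: no further components; recursion stops.
SUM(need) = 1 + 5 + 2 + 10 + 10 + 6 + 20 + 50 + 20 = 124.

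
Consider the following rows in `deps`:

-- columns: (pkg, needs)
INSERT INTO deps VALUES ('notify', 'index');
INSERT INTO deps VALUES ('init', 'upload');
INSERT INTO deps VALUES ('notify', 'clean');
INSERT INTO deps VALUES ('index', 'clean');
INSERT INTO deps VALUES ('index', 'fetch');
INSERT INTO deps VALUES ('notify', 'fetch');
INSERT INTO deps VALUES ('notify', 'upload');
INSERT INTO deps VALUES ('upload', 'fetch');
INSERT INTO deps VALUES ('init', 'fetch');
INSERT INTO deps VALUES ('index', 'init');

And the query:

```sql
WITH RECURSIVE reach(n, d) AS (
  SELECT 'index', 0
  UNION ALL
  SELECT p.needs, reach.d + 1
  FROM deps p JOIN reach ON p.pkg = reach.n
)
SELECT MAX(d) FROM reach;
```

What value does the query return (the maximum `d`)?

3

Base: (index, d=0).
Iteration 1: edges from {index} -> (clean, d=1), (fetch, d=1), (init, d=1).
Iteration 2: edges from {clean,fetch,init} -> (fetch, d=2), (upload, d=2).
Iteration 3: edges from {fetch,upload} -> (fetch, d=3).
Iteration 4: no outgoing edges from {fetch}; recursion stops.
d values: 0, 1, 1, 1, 2, 2, 3; the maximum is 3.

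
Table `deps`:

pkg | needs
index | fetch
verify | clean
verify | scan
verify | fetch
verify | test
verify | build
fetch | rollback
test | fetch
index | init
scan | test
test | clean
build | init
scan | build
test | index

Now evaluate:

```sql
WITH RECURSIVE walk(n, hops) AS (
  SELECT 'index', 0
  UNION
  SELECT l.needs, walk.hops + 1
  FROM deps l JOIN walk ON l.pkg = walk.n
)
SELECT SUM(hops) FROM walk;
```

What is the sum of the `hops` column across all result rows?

4

Base: (index, hops=0).
Iteration 1: edges from {index} -> (fetch, hops=1), (init, hops=1).
Iteration 2: edges from {fetch,init} -> (rollback, hops=2).
Iteration 3: no outgoing edges from {rollback}; recursion stops.
SUM(hops) = 0 + 1 + 1 + 2 = 4.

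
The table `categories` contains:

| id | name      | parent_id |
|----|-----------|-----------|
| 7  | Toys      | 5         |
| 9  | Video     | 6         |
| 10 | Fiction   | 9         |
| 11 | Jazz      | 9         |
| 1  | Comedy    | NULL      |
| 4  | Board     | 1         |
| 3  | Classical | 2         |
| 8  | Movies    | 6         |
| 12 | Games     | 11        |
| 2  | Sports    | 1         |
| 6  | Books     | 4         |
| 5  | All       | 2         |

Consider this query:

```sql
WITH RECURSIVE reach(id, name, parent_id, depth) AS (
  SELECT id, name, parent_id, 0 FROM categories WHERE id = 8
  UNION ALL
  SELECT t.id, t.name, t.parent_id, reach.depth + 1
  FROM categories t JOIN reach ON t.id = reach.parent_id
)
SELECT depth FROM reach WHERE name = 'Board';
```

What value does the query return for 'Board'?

Base: id=8 (Movies), parent_id=6, depth 0.
Iteration 1: join on id=6 -> Books (id 6, parent_id=4, depth 1).
Iteration 2: join on id=4 -> Board (id 4, parent_id=1, depth 2).
Iteration 3: join on id=1 -> Comedy (id 1, parent_id=NULL, depth 3).
Iteration 4: parent_id is NULL; no match; recursion stops.

2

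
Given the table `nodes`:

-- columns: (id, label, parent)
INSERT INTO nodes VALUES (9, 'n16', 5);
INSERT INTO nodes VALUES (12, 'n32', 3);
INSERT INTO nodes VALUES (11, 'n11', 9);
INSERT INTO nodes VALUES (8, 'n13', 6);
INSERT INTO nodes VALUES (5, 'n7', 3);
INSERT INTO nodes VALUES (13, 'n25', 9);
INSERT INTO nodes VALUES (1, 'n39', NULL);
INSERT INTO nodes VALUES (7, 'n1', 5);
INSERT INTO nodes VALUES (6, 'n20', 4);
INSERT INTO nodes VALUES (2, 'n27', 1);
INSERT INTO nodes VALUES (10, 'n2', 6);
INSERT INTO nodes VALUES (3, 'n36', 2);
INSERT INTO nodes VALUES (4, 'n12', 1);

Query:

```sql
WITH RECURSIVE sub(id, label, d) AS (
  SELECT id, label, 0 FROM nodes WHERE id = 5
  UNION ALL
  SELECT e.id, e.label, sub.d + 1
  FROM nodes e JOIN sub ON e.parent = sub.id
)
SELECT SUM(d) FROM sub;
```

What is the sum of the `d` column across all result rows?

6

Base: id=5 (n7) at d 0.
Iteration 1: rows with parent in {5} -> n1 (id 7, d 1), n16 (id 9, d 1).
Iteration 2: rows with parent in {7,9} -> n11 (id 11, d 2), n25 (id 13, d 2).
Iteration 3: no rows with parent in {11,13}; recursion stops.
SUM(d) = 0 + 1 + 1 + 2 + 2 = 6.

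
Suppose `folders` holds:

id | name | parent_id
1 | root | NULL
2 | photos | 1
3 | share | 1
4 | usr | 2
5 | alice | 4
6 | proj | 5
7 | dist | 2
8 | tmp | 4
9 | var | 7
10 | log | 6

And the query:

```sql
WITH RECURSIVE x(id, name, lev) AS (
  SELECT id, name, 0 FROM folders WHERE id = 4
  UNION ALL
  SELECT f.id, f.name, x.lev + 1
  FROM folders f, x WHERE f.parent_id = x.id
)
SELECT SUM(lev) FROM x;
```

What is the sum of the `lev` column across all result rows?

Base: id=4 (usr) at lev 0.
Iteration 1: rows with parent_id in {4} -> alice (id 5, lev 1), tmp (id 8, lev 1).
Iteration 2: rows with parent_id in {5,8} -> proj (id 6, lev 2).
Iteration 3: rows with parent_id in {6} -> log (id 10, lev 3).
Iteration 4: no rows with parent_id in {10}; recursion stops.
SUM(lev) = 0 + 1 + 1 + 2 + 3 = 7.

7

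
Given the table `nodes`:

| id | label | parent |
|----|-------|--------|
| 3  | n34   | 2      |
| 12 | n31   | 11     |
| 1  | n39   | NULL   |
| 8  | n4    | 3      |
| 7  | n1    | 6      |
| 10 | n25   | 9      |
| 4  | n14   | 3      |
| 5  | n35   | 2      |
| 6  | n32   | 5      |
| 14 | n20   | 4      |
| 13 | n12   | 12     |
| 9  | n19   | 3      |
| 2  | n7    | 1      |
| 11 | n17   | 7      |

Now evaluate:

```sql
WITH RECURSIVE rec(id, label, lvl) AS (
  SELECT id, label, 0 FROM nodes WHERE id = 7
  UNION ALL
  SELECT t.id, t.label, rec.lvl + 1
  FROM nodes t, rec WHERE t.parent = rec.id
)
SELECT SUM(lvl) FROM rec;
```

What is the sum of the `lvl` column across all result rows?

Base: id=7 (n1) at lvl 0.
Iteration 1: rows with parent in {7} -> n17 (id 11, lvl 1).
Iteration 2: rows with parent in {11} -> n31 (id 12, lvl 2).
Iteration 3: rows with parent in {12} -> n12 (id 13, lvl 3).
Iteration 4: no rows with parent in {13}; recursion stops.
SUM(lvl) = 0 + 1 + 2 + 3 = 6.

6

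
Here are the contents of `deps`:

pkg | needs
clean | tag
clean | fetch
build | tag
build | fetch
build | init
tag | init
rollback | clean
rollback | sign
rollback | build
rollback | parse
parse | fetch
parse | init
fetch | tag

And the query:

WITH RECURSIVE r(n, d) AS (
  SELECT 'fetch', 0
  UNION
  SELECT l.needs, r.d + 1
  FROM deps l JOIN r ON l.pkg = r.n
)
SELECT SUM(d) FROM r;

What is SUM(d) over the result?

3

Base: (fetch, d=0).
Iteration 1: edges from {fetch} -> (tag, d=1).
Iteration 2: edges from {tag} -> (init, d=2).
Iteration 3: no outgoing edges from {init}; recursion stops.
SUM(d) = 0 + 1 + 2 = 3.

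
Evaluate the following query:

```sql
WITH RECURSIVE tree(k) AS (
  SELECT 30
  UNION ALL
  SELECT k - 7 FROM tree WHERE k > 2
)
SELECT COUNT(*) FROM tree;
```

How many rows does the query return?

Base: k=30.
Iteration 1: 30 > 2 holds -> k = 30 - 7 = 23.
Iteration 2: 23 > 2 holds -> k = 23 - 7 = 16.
Iteration 3: 16 > 2 holds -> k = 16 - 7 = 9.
Iteration 4: 9 > 2 holds -> k = 9 - 7 = 2.
Iteration 5: 2 > 2 fails; recursion stops.
Total rows emitted: 5.

5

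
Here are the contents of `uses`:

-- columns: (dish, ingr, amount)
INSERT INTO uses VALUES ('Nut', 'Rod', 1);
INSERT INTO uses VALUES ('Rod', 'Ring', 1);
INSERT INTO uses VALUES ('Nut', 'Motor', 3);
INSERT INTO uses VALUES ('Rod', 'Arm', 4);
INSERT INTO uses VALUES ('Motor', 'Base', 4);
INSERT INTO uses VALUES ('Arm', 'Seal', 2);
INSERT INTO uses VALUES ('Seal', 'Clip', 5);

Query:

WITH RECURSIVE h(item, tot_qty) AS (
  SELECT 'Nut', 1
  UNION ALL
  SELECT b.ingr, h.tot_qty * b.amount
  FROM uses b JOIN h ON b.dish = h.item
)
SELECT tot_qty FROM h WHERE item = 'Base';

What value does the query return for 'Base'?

12

Base: (Nut, tot_qty=1).
Iteration 1: components of {Nut} -> Motor = 1*3 = 3, Rod = 1*1 = 1.
Iteration 2: components of {Motor,Rod} -> Arm = 1*4 = 4, Base = 3*4 = 12, Ring = 1*1 = 1.
Iteration 3: components of {Arm,Base,Ring} -> Seal = 4*2 = 8.
Iteration 4: components of {Seal} -> Clip = 8*5 = 40.
Iteration 5: no further components; recursion stops.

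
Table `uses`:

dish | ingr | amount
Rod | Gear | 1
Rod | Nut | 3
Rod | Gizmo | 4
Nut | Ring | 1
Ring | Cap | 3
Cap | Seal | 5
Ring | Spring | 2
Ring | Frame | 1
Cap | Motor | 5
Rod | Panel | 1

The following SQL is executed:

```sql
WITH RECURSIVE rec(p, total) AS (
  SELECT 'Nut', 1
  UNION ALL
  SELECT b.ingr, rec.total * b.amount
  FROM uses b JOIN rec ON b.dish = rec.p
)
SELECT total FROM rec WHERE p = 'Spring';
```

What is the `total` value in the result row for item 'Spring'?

Base: (Nut, total=1).
Iteration 1: components of {Nut} -> Ring = 1*1 = 1.
Iteration 2: components of {Ring} -> Cap = 1*3 = 3, Frame = 1*1 = 1, Spring = 1*2 = 2.
Iteration 3: components of {Cap,Frame,Spring} -> Motor = 3*5 = 15, Seal = 3*5 = 15.
Iteration 4: no further components; recursion stops.

2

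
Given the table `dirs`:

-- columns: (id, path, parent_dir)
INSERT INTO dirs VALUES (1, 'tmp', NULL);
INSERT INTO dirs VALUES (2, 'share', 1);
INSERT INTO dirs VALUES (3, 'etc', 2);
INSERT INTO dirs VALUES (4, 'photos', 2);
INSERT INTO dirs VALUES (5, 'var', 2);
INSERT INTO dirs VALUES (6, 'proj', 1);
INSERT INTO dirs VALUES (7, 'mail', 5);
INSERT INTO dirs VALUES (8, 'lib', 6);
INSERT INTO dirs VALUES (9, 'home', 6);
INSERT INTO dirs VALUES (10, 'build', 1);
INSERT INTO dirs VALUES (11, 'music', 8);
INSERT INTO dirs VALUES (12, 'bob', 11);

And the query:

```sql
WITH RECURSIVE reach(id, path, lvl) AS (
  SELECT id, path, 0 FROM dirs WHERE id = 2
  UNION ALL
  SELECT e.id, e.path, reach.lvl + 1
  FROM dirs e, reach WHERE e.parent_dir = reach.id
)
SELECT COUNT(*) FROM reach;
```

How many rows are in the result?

5

Base: id=2 (share) at lvl 0.
Iteration 1: rows with parent_dir in {2} -> etc (id 3, lvl 1), photos (id 4, lvl 1), var (id 5, lvl 1).
Iteration 2: rows with parent_dir in {3,4,5} -> mail (id 7, lvl 2).
Iteration 3: no rows with parent_dir in {7}; recursion stops.
Total rows emitted: 5.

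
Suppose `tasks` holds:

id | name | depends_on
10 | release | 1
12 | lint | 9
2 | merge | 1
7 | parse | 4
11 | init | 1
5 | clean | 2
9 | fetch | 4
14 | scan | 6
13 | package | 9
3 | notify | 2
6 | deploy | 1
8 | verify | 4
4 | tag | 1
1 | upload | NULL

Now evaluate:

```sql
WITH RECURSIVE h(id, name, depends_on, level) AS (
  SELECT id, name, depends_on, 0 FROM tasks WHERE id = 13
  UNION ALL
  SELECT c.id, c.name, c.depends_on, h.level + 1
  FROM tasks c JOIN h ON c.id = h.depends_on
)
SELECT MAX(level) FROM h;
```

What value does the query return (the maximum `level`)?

3

Base: id=13 (package), depends_on=9, level 0.
Iteration 1: join on id=9 -> fetch (id 9, depends_on=4, level 1).
Iteration 2: join on id=4 -> tag (id 4, depends_on=1, level 2).
Iteration 3: join on id=1 -> upload (id 1, depends_on=NULL, level 3).
Iteration 4: depends_on is NULL; no match; recursion stops.
level values: 0, 1, 2, 3; the maximum is 3.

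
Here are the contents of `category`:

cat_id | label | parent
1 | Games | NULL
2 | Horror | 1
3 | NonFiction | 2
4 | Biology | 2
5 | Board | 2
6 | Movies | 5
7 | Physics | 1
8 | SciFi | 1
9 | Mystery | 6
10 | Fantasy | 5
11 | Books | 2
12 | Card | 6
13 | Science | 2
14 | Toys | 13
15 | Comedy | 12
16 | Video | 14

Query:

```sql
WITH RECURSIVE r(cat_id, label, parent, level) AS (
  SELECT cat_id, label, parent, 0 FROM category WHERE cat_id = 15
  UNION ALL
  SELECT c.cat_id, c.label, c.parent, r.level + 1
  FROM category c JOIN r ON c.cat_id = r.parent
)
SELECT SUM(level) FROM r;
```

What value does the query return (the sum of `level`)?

Base: cat_id=15 (Comedy), parent=12, level 0.
Iteration 1: join on cat_id=12 -> Card (id 12, parent=6, level 1).
Iteration 2: join on cat_id=6 -> Movies (id 6, parent=5, level 2).
Iteration 3: join on cat_id=5 -> Board (id 5, parent=2, level 3).
Iteration 4: join on cat_id=2 -> Horror (id 2, parent=1, level 4).
Iteration 5: join on cat_id=1 -> Games (id 1, parent=NULL, level 5).
Iteration 6: parent is NULL; no match; recursion stops.
SUM(level) = 0 + 1 + 2 + 3 + 4 + 5 = 15.

15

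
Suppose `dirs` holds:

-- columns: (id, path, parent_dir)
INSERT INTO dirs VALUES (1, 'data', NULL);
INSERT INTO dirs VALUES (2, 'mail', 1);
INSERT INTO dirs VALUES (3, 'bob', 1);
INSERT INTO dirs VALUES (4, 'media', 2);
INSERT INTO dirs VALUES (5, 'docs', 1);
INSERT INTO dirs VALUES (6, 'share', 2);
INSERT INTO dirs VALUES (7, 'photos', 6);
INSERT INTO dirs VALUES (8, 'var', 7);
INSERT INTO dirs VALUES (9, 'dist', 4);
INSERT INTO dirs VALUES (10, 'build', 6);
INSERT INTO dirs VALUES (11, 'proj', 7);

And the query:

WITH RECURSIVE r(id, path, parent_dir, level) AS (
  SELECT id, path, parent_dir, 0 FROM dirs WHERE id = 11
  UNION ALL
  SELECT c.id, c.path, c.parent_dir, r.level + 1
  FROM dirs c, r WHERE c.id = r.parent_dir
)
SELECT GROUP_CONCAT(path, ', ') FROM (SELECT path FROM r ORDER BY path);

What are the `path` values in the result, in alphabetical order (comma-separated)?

Base: id=11 (proj), parent_dir=7, level 0.
Iteration 1: join on id=7 -> photos (id 7, parent_dir=6, level 1).
Iteration 2: join on id=6 -> share (id 6, parent_dir=2, level 2).
Iteration 3: join on id=2 -> mail (id 2, parent_dir=1, level 3).
Iteration 4: join on id=1 -> data (id 1, parent_dir=NULL, level 4).
Iteration 5: parent_dir is NULL; no match; recursion stops.

data, mail, photos, proj, share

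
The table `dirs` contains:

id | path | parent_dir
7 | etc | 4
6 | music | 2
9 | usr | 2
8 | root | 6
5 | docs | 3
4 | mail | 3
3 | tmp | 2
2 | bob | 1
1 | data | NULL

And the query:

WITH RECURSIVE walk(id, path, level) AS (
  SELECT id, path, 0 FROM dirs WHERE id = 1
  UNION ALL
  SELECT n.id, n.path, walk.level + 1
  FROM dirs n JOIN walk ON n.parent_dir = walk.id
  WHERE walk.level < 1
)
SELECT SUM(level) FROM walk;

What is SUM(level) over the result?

Base: id=1 (data) at level 0.
Iteration 1: rows with parent_dir in {1} -> bob (id 2, level 1).
Iteration 2: level < 1 fails for all current rows; recursion stops.
SUM(level) = 0 + 1 = 1.

1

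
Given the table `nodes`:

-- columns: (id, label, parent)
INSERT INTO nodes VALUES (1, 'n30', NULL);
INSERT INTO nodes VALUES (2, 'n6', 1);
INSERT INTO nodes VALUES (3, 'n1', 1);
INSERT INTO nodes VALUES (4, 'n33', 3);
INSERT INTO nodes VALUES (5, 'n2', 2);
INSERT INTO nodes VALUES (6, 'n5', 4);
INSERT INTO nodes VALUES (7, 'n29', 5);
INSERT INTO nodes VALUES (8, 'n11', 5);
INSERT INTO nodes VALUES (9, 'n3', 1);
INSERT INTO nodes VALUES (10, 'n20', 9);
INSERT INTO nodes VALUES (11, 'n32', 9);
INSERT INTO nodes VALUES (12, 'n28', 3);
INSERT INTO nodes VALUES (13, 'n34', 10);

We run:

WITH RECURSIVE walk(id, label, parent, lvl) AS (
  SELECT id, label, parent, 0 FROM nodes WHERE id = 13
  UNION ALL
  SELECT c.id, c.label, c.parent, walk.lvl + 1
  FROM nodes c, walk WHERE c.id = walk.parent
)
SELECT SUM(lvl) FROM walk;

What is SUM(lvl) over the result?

6

Base: id=13 (n34), parent=10, lvl 0.
Iteration 1: join on id=10 -> n20 (id 10, parent=9, lvl 1).
Iteration 2: join on id=9 -> n3 (id 9, parent=1, lvl 2).
Iteration 3: join on id=1 -> n30 (id 1, parent=NULL, lvl 3).
Iteration 4: parent is NULL; no match; recursion stops.
SUM(lvl) = 0 + 1 + 2 + 3 = 6.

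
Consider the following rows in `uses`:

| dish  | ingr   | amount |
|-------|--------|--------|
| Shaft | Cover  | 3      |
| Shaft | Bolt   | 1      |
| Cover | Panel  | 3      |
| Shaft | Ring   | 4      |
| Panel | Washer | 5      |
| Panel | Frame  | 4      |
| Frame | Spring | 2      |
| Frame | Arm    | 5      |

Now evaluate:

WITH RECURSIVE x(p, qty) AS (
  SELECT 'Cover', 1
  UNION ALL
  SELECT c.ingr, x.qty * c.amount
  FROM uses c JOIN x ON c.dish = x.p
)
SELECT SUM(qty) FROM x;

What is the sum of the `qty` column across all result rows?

Base: (Cover, qty=1).
Iteration 1: components of {Cover} -> Panel = 1*3 = 3.
Iteration 2: components of {Panel} -> Frame = 3*4 = 12, Washer = 3*5 = 15.
Iteration 3: components of {Frame,Washer} -> Arm = 12*5 = 60, Spring = 12*2 = 24.
Iteration 4: no further components; recursion stops.
SUM(qty) = 1 + 3 + 15 + 12 + 24 + 60 = 115.

115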